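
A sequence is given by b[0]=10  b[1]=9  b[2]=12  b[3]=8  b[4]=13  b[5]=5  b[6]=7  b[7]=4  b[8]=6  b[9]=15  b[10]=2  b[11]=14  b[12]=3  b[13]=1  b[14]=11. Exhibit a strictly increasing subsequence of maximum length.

10, 12, 13, 15

Patience tails give the LIS length; then backtrack through the dp parents:
10 → extends → [10]
9 → replaces 10 → [9]
12 → extends → [9, 12]
8 → replaces 9 → [8, 12]
13 → extends → [8, 12, 13]
5 → replaces 8 → [5, 12, 13]
7 → replaces 12 → [5, 7, 13]
4 → replaces 5 → [4, 7, 13]
6 → replaces 7 → [4, 6, 13]
15 → extends → [4, 6, 13, 15]
2 → replaces 4 → [2, 6, 13, 15]
14 → replaces 15 → [2, 6, 13, 14]
3 → replaces 6 → [2, 3, 13, 14]
1 → replaces 2 → [1, 3, 13, 14]
11 → replaces 13 → [1, 3, 11, 14]
Length 4; one witness is 10, 12, 13, 15.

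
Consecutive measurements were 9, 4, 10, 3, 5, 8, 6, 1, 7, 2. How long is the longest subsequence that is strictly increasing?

Track the smallest tail for each achievable length (strict):
9 → extends → [9]
4 → replaces 9 → [4]
10 → extends → [4, 10]
3 → replaces 4 → [3, 10]
5 → replaces 10 → [3, 5]
8 → extends → [3, 5, 8]
6 → replaces 8 → [3, 5, 6]
1 → replaces 3 → [1, 5, 6]
7 → extends → [1, 5, 6, 7]
2 → replaces 5 → [1, 2, 6, 7]
Four tails, so the longest strictly increasing subsequence has length 4 (e.g. 4, 5, 6, 7).

4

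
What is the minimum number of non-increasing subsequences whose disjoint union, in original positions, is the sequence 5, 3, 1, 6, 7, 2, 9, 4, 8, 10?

Place each on the leftmost legal pile:
5 → new pile 1 (tops now [5])
3 → pile 1 (tops now [3])
1 → pile 1 (tops now [1])
6 → new pile 2 (tops now [1, 6])
7 → new pile 3 (tops now [1, 6, 7])
2 → pile 2 (tops now [1, 2, 7])
9 → new pile 4 (tops now [1, 2, 7, 9])
4 → pile 3 (tops now [1, 2, 4, 9])
8 → pile 4 (tops now [1, 2, 4, 8])
10 → new pile 5 (tops now [1, 2, 4, 8, 10])
Five piles.

5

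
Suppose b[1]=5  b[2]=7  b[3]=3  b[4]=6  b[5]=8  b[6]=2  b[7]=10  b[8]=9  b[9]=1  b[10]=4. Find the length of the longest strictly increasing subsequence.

4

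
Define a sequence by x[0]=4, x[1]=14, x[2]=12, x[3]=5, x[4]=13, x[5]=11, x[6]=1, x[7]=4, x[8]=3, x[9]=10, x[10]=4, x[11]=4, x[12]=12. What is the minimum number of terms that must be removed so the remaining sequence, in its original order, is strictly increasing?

9

Fewest deletions = n − (longest strictly increasing subsequence).
i:      0  1  2  3  4  5  6  7  8  9 10 11 12
x[i]:   4 14 12  5 13 11  1  4  3 10  4  4 12
dp:     1  2  2  2  3  3  1  2  2  3  3  3  4
max dp = 4, so deletions = 13 − 4 = 9.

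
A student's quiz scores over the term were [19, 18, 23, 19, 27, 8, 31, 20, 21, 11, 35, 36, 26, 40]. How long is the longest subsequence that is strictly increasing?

Let dp[i] be the length of the longest such subsequence ending at index i:
i:      1  2  3  4  5  6  7  8  9 10 11 12 13 14
a[i]:  19 18 23 19 27  8 31 20 21 11 35 36 26 40
dp:     1  1  2  2  3  1  4  3  4  2  5  6  5  7
Maximum dp value is 7.

7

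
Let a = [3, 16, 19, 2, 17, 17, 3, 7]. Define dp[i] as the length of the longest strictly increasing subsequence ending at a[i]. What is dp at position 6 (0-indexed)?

2

dp[i] = 1 + max{dp[j] : j<i, a[j]<a[i]} (or 1 if no such j):
i:      0  1  2  3  4  5  6  7
a[i]:   3 16 19  2 17 17  3  7
dp:     1  2  3  1  3  3  2  3
At index 6 the value is 2.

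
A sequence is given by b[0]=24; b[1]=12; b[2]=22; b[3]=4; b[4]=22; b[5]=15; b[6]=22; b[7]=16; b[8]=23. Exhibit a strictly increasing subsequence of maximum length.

Patience tails give the LIS length; then backtrack through the dp parents:
24 → extends → [24]
12 → replaces 24 → [12]
22 → extends → [12, 22]
4 → replaces 12 → [4, 22]
22 → already a tail → [4, 22]
15 → replaces 22 → [4, 15]
22 → extends → [4, 15, 22]
16 → replaces 22 → [4, 15, 16]
23 → extends → [4, 15, 16, 23]
Length 4; one witness is 12, 15, 22, 23.

12, 15, 22, 23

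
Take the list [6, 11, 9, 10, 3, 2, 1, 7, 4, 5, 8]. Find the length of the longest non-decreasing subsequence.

4

Let dp[i] be the length of the longest such subsequence ending at index i:
i:      1  2  3  4  5  6  7  8  9 10 11
a[i]:   6 11  9 10  3  2  1  7  4  5  8
dp:     1  2  2  3  1  1  1  2  2  3  4
Maximum dp value is 4.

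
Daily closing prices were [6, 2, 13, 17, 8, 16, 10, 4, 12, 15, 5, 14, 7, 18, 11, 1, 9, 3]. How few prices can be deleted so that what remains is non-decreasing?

12

Fewest deletions = n − (longest non-decreasing subsequence).
i:      1  2  3  4  5  6  7  8  9 10 11 12 13 14 15 16 17 18
a[i]:   6  2 13 17  8 16 10  4 12 15  5 14  7 18 11  1  9  3
dp:     1  1  2  3  2  3  3  2  4  5  3  5  4  6  5  1  5  2
max dp = 6, so deletions = 18 − 6 = 12.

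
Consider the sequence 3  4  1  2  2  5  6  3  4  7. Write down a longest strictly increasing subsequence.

Patience tails give the LIS length; then backtrack through the dp parents:
3 → extends → [3]
4 → extends → [3, 4]
1 → replaces 3 → [1, 4]
2 → replaces 4 → [1, 2]
2 → already a tail → [1, 2]
5 → extends → [1, 2, 5]
6 → extends → [1, 2, 5, 6]
3 → replaces 5 → [1, 2, 3, 6]
4 → replaces 6 → [1, 2, 3, 4]
7 → extends → [1, 2, 3, 4, 7]
Length 5; one witness is 3, 4, 5, 6, 7.

3, 4, 5, 6, 7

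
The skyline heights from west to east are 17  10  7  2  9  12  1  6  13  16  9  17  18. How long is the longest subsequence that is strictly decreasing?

5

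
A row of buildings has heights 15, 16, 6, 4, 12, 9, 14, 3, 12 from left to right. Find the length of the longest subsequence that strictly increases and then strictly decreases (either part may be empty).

5

inc[i] = longest strictly increasing subsequence ending at i; dec[i] = longest strictly decreasing subsequence starting at i:
i:      1  2  3  4  5  6  7  8  9
a[i]:  15 16  6  4 12  9 14  3 12
inc:    1  2  1  1  2  2  3  1  3
dec:    4  4  3  2  3  2  2  1  1
Best peak at i=2 (value 16): inc=2, dec=4, length 2+4−1 = 5.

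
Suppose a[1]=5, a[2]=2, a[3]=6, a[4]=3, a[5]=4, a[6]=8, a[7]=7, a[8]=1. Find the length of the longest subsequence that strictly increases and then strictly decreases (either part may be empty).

6

inc[i] = longest strictly increasing subsequence ending at i; dec[i] = longest strictly decreasing subsequence starting at i:
i:     1 2 3 4 5 6 7 8
a[i]:  5 2 6 3 4 8 7 1
inc:   1 1 2 2 3 4 4 1
dec:   3 2 3 2 2 3 2 1
Best peak at i=6 (value 8): inc=4, dec=3, length 4+3−1 = 6.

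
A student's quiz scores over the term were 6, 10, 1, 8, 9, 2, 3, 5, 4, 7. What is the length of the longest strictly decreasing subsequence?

4

Negate each value so 'decreasing' becomes 'increasing', then run patience tails on the negated sequence:
-6 → extends → [-6]
-10 → replaces -6 → [-10]
-1 → extends → [-10, -1]
-8 → replaces -1 → [-10, -8]
-9 → replaces -8 → [-10, -9]
-2 → extends → [-10, -9, -2]
-3 → replaces -2 → [-10, -9, -3]
-5 → replaces -3 → [-10, -9, -5]
-4 → extends → [-10, -9, -5, -4]
-7 → replaces -5 → [-10, -9, -7, -4]
Four tails, so the longest strictly decreasing subsequence of the original has length 4.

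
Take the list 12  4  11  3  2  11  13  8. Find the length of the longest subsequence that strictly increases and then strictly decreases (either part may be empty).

4

inc[i] = longest strictly increasing subsequence ending at i; dec[i] = longest strictly decreasing subsequence starting at i:
i:      1  2  3  4  5  6  7  8
a[i]:  12  4 11  3  2 11 13  8
inc:    1  1  2  1  1  2  3  2
dec:    4  3  3  2  1  2  2  1
Best peak at i=1 (value 12): inc=1, dec=4, length 1+4−1 = 4.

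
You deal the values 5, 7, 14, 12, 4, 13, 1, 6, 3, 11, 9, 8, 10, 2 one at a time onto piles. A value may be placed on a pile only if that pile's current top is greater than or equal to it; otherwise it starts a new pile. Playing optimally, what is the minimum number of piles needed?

The minimum number of non-increasing subsequences covering a sequence equals the length of its longest strictly increasing subsequence.
LIS length is 4 (e.g. 5, 7, 12, 13), so 4 piles are needed.

4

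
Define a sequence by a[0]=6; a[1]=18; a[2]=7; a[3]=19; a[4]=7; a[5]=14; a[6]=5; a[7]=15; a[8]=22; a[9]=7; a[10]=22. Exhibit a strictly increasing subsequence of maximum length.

6, 7, 14, 15, 22

Patience tails give the LIS length; then backtrack through the dp parents:
6 → extends → [6]
18 → extends → [6, 18]
7 → replaces 18 → [6, 7]
19 → extends → [6, 7, 19]
7 → already a tail → [6, 7, 19]
14 → replaces 19 → [6, 7, 14]
5 → replaces 6 → [5, 7, 14]
15 → extends → [5, 7, 14, 15]
22 → extends → [5, 7, 14, 15, 22]
7 → already a tail → [5, 7, 14, 15, 22]
22 → already a tail → [5, 7, 14, 15, 22]
Length 5; one witness is 6, 7, 14, 15, 22.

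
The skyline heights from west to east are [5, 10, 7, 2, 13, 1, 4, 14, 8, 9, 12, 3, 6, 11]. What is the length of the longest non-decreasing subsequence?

Let dp[i] be the length of the longest such subsequence ending at index i:
i:      1  2  3  4  5  6  7  8  9 10 11 12 13 14
a[i]:   5 10  7  2 13  1  4 14  8  9 12  3  6 11
dp:     1  2  2  1  3  1  2  4  3  4  5  2  3  5
Maximum dp value is 5.

5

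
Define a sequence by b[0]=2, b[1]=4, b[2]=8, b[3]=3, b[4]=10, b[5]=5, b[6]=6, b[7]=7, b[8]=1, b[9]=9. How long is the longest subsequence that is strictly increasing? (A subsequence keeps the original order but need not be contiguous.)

6

Let dp[i] be the length of the longest such subsequence ending at index i:
i:      0  1  2  3  4  5  6  7  8  9
b[i]:   2  4  8  3 10  5  6  7  1  9
dp:     1  2  3  2  4  3  4  5  1  6
Maximum dp value is 6.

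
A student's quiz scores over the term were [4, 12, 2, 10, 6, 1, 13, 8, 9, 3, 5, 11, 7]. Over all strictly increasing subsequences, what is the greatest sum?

38

Let S[i] be the best sum of a strictly increasing subsequence ending at i:
i:      1  2  3  4  5  6  7  8  9 10 11 12 13
a[i]:   4 12  2 10  6  1 13  8  9  3  5 11  7
S:      4 16  2 14 10  1 29 18 27  5 10 38 17
Maximum is 38 (e.g. 4 + 6 + 8 + 9 + 11).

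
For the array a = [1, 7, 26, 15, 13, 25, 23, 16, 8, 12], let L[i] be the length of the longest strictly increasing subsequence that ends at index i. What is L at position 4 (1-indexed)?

3

dp[i] = 1 + max{dp[j] : j<i, a[j]<a[i]} (or 1 if no such j):
i:      1  2  3  4  5  6  7  8  9 10
a[i]:   1  7 26 15 13 25 23 16  8 12
dp:     1  2  3  3  3  4  4  4  3  4
At index 4 the value is 3.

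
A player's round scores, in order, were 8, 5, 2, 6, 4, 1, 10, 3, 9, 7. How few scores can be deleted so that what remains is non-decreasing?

7

Fewest deletions = n − (longest non-decreasing subsequence).
Patience tails:
8 → extends → [8]
5 → replaces 8 → [5]
2 → replaces 5 → [2]
6 → extends → [2, 6]
4 → replaces 6 → [2, 4]
1 → replaces 2 → [1, 4]
10 → extends → [1, 4, 10]
3 → replaces 4 → [1, 3, 10]
9 → replaces 10 → [1, 3, 9]
7 → replaces 9 → [1, 3, 7]
Longest non-decreasing subsequence has length 3, so deletions = 10 − 3 = 7.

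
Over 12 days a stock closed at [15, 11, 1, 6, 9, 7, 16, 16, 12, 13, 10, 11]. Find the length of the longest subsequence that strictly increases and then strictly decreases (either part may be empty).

6

inc[i] = longest strictly increasing subsequence ending at i; dec[i] = longest strictly decreasing subsequence starting at i:
i:      1  2  3  4  5  6  7  8  9 10 11 12
a[i]:  15 11  1  6  9  7 16 16 12 13 10 11
inc:    1  1  1  2  3  3  4  4  4  5  4  5
dec:    4  3  1  1  2  1  3  3  2  2  1  1
Best peak at i=7 (value 16): inc=4, dec=3, length 4+3−1 = 6.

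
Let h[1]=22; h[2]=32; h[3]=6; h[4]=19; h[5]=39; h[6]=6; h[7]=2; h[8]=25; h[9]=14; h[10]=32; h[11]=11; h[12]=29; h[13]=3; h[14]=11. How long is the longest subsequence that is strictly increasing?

4

Track the smallest tail for each achievable length (strict):
22 → extends → [22]
32 → extends → [22, 32]
6 → replaces 22 → [6, 32]
19 → replaces 32 → [6, 19]
39 → extends → [6, 19, 39]
6 → already a tail → [6, 19, 39]
2 → replaces 6 → [2, 19, 39]
25 → replaces 39 → [2, 19, 25]
14 → replaces 19 → [2, 14, 25]
32 → extends → [2, 14, 25, 32]
11 → replaces 14 → [2, 11, 25, 32]
29 → replaces 32 → [2, 11, 25, 29]
3 → replaces 11 → [2, 3, 25, 29]
11 → replaces 25 → [2, 3, 11, 29]
Four tails, so the longest strictly increasing subsequence has length 4 (e.g. 6, 19, 25, 32).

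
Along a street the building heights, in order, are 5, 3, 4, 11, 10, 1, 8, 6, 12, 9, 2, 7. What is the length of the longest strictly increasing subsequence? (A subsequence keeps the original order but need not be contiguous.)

Let dp[i] be the length of the longest such subsequence ending at index i:
i:      1  2  3  4  5  6  7  8  9 10 11 12
a[i]:   5  3  4 11 10  1  8  6 12  9  2  7
dp:     1  1  2  3  3  1  3  3  4  4  2  4
Maximum dp value is 4.

4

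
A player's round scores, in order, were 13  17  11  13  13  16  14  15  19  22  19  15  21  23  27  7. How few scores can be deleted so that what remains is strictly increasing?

8

Fewest deletions = n − (longest strictly increasing subsequence).
Patience tails:
13 → extends → [13]
17 → extends → [13, 17]
11 → replaces 13 → [11, 17]
13 → replaces 17 → [11, 13]
13 → already a tail → [11, 13]
16 → extends → [11, 13, 16]
14 → replaces 16 → [11, 13, 14]
15 → extends → [11, 13, 14, 15]
19 → extends → [11, 13, 14, 15, 19]
22 → extends → [11, 13, 14, 15, 19, 22]
19 → already a tail → [11, 13, 14, 15, 19, 22]
15 → already a tail → [11, 13, 14, 15, 19, 22]
21 → replaces 22 → [11, 13, 14, 15, 19, 21]
23 → extends → [11, 13, 14, 15, 19, 21, 23]
27 → extends → [11, 13, 14, 15, 19, 21, 23, 27]
7 → replaces 11 → [7, 13, 14, 15, 19, 21, 23, 27]
Longest strictly increasing subsequence has length 8, so deletions = 16 − 8 = 8.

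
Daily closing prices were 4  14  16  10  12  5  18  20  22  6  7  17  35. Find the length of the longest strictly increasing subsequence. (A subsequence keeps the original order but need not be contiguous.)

7

Track the smallest tail for each achievable length (strict):
4 → extends → [4]
14 → extends → [4, 14]
16 → extends → [4, 14, 16]
10 → replaces 14 → [4, 10, 16]
12 → replaces 16 → [4, 10, 12]
5 → replaces 10 → [4, 5, 12]
18 → extends → [4, 5, 12, 18]
20 → extends → [4, 5, 12, 18, 20]
22 → extends → [4, 5, 12, 18, 20, 22]
6 → replaces 12 → [4, 5, 6, 18, 20, 22]
7 → replaces 18 → [4, 5, 6, 7, 20, 22]
17 → replaces 20 → [4, 5, 6, 7, 17, 22]
35 → extends → [4, 5, 6, 7, 17, 22, 35]
Seven tails, so the longest strictly increasing subsequence has length 7 (e.g. 4, 14, 16, 18, 20, 22, 35).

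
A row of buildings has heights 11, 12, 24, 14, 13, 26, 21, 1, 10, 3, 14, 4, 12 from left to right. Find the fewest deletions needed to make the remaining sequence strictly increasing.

Fewest deletions = n − (longest strictly increasing subsequence).
i:      1  2  3  4  5  6  7  8  9 10 11 12 13
a[i]:  11 12 24 14 13 26 21  1 10  3 14  4 12
dp:     1  2  3  3  3  4  4  1  2  2  4  3  4
max dp = 4, so deletions = 13 − 4 = 9.

9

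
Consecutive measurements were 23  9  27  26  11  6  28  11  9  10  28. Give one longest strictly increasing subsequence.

Patience tails give the LIS length; then backtrack through the dp parents:
23 → extends → [23]
9 → replaces 23 → [9]
27 → extends → [9, 27]
26 → replaces 27 → [9, 26]
11 → replaces 26 → [9, 11]
6 → replaces 9 → [6, 11]
28 → extends → [6, 11, 28]
11 → already a tail → [6, 11, 28]
9 → replaces 11 → [6, 9, 28]
10 → replaces 28 → [6, 9, 10]
28 → extends → [6, 9, 10, 28]
Length 4; one witness is 6, 9, 10, 28.

6, 9, 10, 28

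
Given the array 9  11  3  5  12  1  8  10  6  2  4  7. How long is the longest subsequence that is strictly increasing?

Track the smallest tail for each achievable length (strict):
9 → extends → [9]
11 → extends → [9, 11]
3 → replaces 9 → [3, 11]
5 → replaces 11 → [3, 5]
12 → extends → [3, 5, 12]
1 → replaces 3 → [1, 5, 12]
8 → replaces 12 → [1, 5, 8]
10 → extends → [1, 5, 8, 10]
6 → replaces 8 → [1, 5, 6, 10]
2 → replaces 5 → [1, 2, 6, 10]
4 → replaces 6 → [1, 2, 4, 10]
7 → replaces 10 → [1, 2, 4, 7]
Four tails, so the longest strictly increasing subsequence has length 4 (e.g. 3, 5, 8, 10).

4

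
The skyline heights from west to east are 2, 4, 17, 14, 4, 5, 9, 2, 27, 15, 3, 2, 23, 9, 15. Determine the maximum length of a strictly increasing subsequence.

Let dp[i] be the length of the longest such subsequence ending at index i:
i:      1  2  3  4  5  6  7  8  9 10 11 12 13 14 15
a[i]:   2  4 17 14  4  5  9  2 27 15  3  2 23  9 15
dp:     1  2  3  3  2  3  4  1  5  5  2  1  6  4  5
Maximum dp value is 6.

6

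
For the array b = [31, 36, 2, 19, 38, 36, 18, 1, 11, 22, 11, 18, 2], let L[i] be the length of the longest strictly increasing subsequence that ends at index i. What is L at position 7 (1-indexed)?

dp[i] = 1 + max{dp[j] : j<i, b[j]<b[i]} (or 1 if no such j):
i:      1  2  3  4  5  6  7  8  9 10 11 12 13
b[i]:  31 36  2 19 38 36 18  1 11 22 11 18  2
dp:     1  2  1  2  3  3  2  1  2  3  2  3  2
At index 7 the value is 2.

2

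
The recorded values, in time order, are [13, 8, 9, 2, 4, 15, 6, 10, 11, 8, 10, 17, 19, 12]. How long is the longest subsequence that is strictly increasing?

7

Track the smallest tail for each achievable length (strict):
13 → extends → [13]
8 → replaces 13 → [8]
9 → extends → [8, 9]
2 → replaces 8 → [2, 9]
4 → replaces 9 → [2, 4]
15 → extends → [2, 4, 15]
6 → replaces 15 → [2, 4, 6]
10 → extends → [2, 4, 6, 10]
11 → extends → [2, 4, 6, 10, 11]
8 → replaces 10 → [2, 4, 6, 8, 11]
10 → replaces 11 → [2, 4, 6, 8, 10]
17 → extends → [2, 4, 6, 8, 10, 17]
19 → extends → [2, 4, 6, 8, 10, 17, 19]
12 → replaces 17 → [2, 4, 6, 8, 10, 12, 19]
Seven tails, so the longest strictly increasing subsequence has length 7 (e.g. 2, 4, 6, 10, 11, 17, 19).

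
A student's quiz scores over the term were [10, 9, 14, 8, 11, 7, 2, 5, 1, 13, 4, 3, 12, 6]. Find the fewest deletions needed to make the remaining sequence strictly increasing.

11

Fewest deletions = n − (longest strictly increasing subsequence).
i:      1  2  3  4  5  6  7  8  9 10 11 12 13 14
a[i]:  10  9 14  8 11  7  2  5  1 13  4  3 12  6
dp:     1  1  2  1  2  1  1  2  1  3  2  2  3  3
max dp = 3, so deletions = 14 − 3 = 11.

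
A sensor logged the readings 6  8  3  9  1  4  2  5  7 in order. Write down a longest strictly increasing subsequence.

3, 4, 5, 7

Patience tails give the LIS length; then backtrack through the dp parents:
6 → extends → [6]
8 → extends → [6, 8]
3 → replaces 6 → [3, 8]
9 → extends → [3, 8, 9]
1 → replaces 3 → [1, 8, 9]
4 → replaces 8 → [1, 4, 9]
2 → replaces 4 → [1, 2, 9]
5 → replaces 9 → [1, 2, 5]
7 → extends → [1, 2, 5, 7]
Length 4; one witness is 3, 4, 5, 7.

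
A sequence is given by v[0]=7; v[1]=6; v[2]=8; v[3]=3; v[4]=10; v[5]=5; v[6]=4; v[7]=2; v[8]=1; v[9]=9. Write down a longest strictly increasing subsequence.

Patience tails give the LIS length; then backtrack through the dp parents:
7 → extends → [7]
6 → replaces 7 → [6]
8 → extends → [6, 8]
3 → replaces 6 → [3, 8]
10 → extends → [3, 8, 10]
5 → replaces 8 → [3, 5, 10]
4 → replaces 5 → [3, 4, 10]
2 → replaces 3 → [2, 4, 10]
1 → replaces 2 → [1, 4, 10]
9 → replaces 10 → [1, 4, 9]
Length 3; one witness is 7, 8, 10.

7, 8, 10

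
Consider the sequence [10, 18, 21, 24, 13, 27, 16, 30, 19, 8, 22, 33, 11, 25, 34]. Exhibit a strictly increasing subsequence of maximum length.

10, 18, 21, 24, 27, 30, 33, 34

Patience tails give the LIS length; then backtrack through the dp parents:
10 → extends → [10]
18 → extends → [10, 18]
21 → extends → [10, 18, 21]
24 → extends → [10, 18, 21, 24]
13 → replaces 18 → [10, 13, 21, 24]
27 → extends → [10, 13, 21, 24, 27]
16 → replaces 21 → [10, 13, 16, 24, 27]
30 → extends → [10, 13, 16, 24, 27, 30]
19 → replaces 24 → [10, 13, 16, 19, 27, 30]
8 → replaces 10 → [8, 13, 16, 19, 27, 30]
22 → replaces 27 → [8, 13, 16, 19, 22, 30]
33 → extends → [8, 13, 16, 19, 22, 30, 33]
11 → replaces 13 → [8, 11, 16, 19, 22, 30, 33]
25 → replaces 30 → [8, 11, 16, 19, 22, 25, 33]
34 → extends → [8, 11, 16, 19, 22, 25, 33, 34]
Length 8; one witness is 10, 18, 21, 24, 27, 30, 33, 34.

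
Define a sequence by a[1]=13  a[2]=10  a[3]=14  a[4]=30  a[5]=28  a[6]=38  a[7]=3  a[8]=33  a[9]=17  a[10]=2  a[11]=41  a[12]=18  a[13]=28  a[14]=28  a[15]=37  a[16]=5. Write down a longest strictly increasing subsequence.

13, 14, 17, 18, 28, 37

Patience tails give the LIS length; then backtrack through the dp parents:
13 → extends → [13]
10 → replaces 13 → [10]
14 → extends → [10, 14]
30 → extends → [10, 14, 30]
28 → replaces 30 → [10, 14, 28]
38 → extends → [10, 14, 28, 38]
3 → replaces 10 → [3, 14, 28, 38]
33 → replaces 38 → [3, 14, 28, 33]
17 → replaces 28 → [3, 14, 17, 33]
2 → replaces 3 → [2, 14, 17, 33]
41 → extends → [2, 14, 17, 33, 41]
18 → replaces 33 → [2, 14, 17, 18, 41]
28 → replaces 41 → [2, 14, 17, 18, 28]
28 → already a tail → [2, 14, 17, 18, 28]
37 → extends → [2, 14, 17, 18, 28, 37]
5 → replaces 14 → [2, 5, 17, 18, 28, 37]
Length 6; one witness is 13, 14, 17, 18, 28, 37.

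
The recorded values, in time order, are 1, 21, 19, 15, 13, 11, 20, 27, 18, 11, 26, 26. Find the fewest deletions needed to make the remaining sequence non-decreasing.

7

Fewest deletions = n − (longest non-decreasing subsequence).
Patience tails:
1 → extends → [1]
21 → extends → [1, 21]
19 → replaces 21 → [1, 19]
15 → replaces 19 → [1, 15]
13 → replaces 15 → [1, 13]
11 → replaces 13 → [1, 11]
20 → extends → [1, 11, 20]
27 → extends → [1, 11, 20, 27]
18 → replaces 20 → [1, 11, 18, 27]
11 → replaces 18 → [1, 11, 11, 27]
26 → replaces 27 → [1, 11, 11, 26]
26 → extends → [1, 11, 11, 26, 26]
Longest non-decreasing subsequence has length 5, so deletions = 12 − 5 = 7.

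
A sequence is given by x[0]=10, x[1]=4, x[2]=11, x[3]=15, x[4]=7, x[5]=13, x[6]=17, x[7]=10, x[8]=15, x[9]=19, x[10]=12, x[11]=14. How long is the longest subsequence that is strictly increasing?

5

Track the smallest tail for each achievable length (strict):
10 → extends → [10]
4 → replaces 10 → [4]
11 → extends → [4, 11]
15 → extends → [4, 11, 15]
7 → replaces 11 → [4, 7, 15]
13 → replaces 15 → [4, 7, 13]
17 → extends → [4, 7, 13, 17]
10 → replaces 13 → [4, 7, 10, 17]
15 → replaces 17 → [4, 7, 10, 15]
19 → extends → [4, 7, 10, 15, 19]
12 → replaces 15 → [4, 7, 10, 12, 19]
14 → replaces 19 → [4, 7, 10, 12, 14]
Five tails, so the longest strictly increasing subsequence has length 5 (e.g. 10, 11, 15, 17, 19).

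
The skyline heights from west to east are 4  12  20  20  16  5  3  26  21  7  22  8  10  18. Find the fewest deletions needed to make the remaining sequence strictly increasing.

8

Fewest deletions = n − (longest strictly increasing subsequence).
i:      1  2  3  4  5  6  7  8  9 10 11 12 13 14
a[i]:   4 12 20 20 16  5  3 26 21  7 22  8 10 18
dp:     1  2  3  3  3  2  1  4  4  3  5  4  5  6
max dp = 6, so deletions = 14 − 6 = 8.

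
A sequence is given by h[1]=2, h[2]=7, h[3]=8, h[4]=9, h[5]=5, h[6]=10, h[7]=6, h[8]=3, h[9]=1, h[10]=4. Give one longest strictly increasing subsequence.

2, 7, 8, 9, 10

Patience tails give the LIS length; then backtrack through the dp parents:
2 → extends → [2]
7 → extends → [2, 7]
8 → extends → [2, 7, 8]
9 → extends → [2, 7, 8, 9]
5 → replaces 7 → [2, 5, 8, 9]
10 → extends → [2, 5, 8, 9, 10]
6 → replaces 8 → [2, 5, 6, 9, 10]
3 → replaces 5 → [2, 3, 6, 9, 10]
1 → replaces 2 → [1, 3, 6, 9, 10]
4 → replaces 6 → [1, 3, 4, 9, 10]
Length 5; one witness is 2, 7, 8, 9, 10.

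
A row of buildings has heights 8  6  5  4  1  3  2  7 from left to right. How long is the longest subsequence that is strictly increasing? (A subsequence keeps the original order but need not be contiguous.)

Track the smallest tail for each achievable length (strict):
8 → extends → [8]
6 → replaces 8 → [6]
5 → replaces 6 → [5]
4 → replaces 5 → [4]
1 → replaces 4 → [1]
3 → extends → [1, 3]
2 → replaces 3 → [1, 2]
7 → extends → [1, 2, 7]
Three tails, so the longest strictly increasing subsequence has length 3 (e.g. 1, 3, 7).

3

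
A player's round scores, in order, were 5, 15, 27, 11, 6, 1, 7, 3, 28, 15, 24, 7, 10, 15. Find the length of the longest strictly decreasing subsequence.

Negate each value so 'decreasing' becomes 'increasing', then run patience tails on the negated sequence:
-5 → extends → [-5]
-15 → replaces -5 → [-15]
-27 → replaces -15 → [-27]
-11 → extends → [-27, -11]
-6 → extends → [-27, -11, -6]
-1 → extends → [-27, -11, -6, -1]
-7 → replaces -6 → [-27, -11, -7, -1]
-3 → replaces -1 → [-27, -11, -7, -3]
-28 → replaces -27 → [-28, -11, -7, -3]
-15 → replaces -11 → [-28, -15, -7, -3]
-24 → replaces -15 → [-28, -24, -7, -3]
-7 → already a tail → [-28, -24, -7, -3]
-10 → replaces -7 → [-28, -24, -10, -3]
-15 → replaces -10 → [-28, -24, -15, -3]
Four tails, so the longest strictly decreasing subsequence of the original has length 4.

4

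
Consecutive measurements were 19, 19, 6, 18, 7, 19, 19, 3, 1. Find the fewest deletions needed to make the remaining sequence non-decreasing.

5

Fewest deletions = n − (longest non-decreasing subsequence).
i:      1  2  3  4  5  6  7  8  9
a[i]:  19 19  6 18  7 19 19  3  1
dp:     1  2  1  2  2  3  4  1  1
max dp = 4, so deletions = 9 − 4 = 5.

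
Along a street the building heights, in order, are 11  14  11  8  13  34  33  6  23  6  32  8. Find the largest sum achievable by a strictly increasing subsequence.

Let S[i] be the best sum of a strictly increasing subsequence ending at i:
i:      1  2  3  4  5  6  7  8  9 10 11 12
a[i]:  11 14 11  8 13 34 33  6 23  6 32  8
S:     11 25 11  8 24 59 58  6 48  6 80 14
Maximum is 80 (e.g. 11 + 14 + 23 + 32).

80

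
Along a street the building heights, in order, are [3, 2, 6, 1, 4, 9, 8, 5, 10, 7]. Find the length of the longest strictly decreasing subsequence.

3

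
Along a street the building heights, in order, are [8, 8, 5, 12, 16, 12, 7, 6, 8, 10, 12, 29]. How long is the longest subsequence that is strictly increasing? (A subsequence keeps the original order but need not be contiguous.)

Let dp[i] be the length of the longest such subsequence ending at index i:
i:      1  2  3  4  5  6  7  8  9 10 11 12
a[i]:   8  8  5 12 16 12  7  6  8 10 12 29
dp:     1  1  1  2  3  2  2  2  3  4  5  6
Maximum dp value is 6.

6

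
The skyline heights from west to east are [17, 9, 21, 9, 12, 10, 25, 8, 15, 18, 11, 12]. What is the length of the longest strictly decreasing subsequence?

4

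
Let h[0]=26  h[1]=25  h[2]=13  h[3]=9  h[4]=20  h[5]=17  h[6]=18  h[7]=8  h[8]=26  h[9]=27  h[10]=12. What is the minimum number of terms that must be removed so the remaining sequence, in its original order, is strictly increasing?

Fewest deletions = n − (longest strictly increasing subsequence).
Patience tails:
26 → extends → [26]
25 → replaces 26 → [25]
13 → replaces 25 → [13]
9 → replaces 13 → [9]
20 → extends → [9, 20]
17 → replaces 20 → [9, 17]
18 → extends → [9, 17, 18]
8 → replaces 9 → [8, 17, 18]
26 → extends → [8, 17, 18, 26]
27 → extends → [8, 17, 18, 26, 27]
12 → replaces 17 → [8, 12, 18, 26, 27]
Longest strictly increasing subsequence has length 5, so deletions = 11 − 5 = 6.

6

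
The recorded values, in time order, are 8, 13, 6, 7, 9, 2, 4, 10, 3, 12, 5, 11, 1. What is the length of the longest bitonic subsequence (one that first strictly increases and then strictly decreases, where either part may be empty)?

inc[i] = longest strictly increasing subsequence ending at i; dec[i] = longest strictly decreasing subsequence starting at i:
i:      1  2  3  4  5  6  7  8  9 10 11 12 13
a[i]:   8 13  6  7  9  2  4 10  3 12  5 11  1
inc:    1  2  1  2  3  1  2  4  2  5  3  5  1
dec:    5  5  4  4  4  2  3  3  2  3  2  2  1
Best peak at i=10 (value 12): inc=5, dec=3, length 5+3−1 = 7.

7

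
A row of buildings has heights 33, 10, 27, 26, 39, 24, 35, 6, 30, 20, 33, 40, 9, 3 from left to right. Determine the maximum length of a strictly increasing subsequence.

5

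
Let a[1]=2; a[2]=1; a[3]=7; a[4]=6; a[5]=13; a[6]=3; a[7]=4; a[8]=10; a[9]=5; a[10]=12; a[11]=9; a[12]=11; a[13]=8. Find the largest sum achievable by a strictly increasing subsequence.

Let S[i] be the best sum of a strictly increasing subsequence ending at i:
i:      1  2  3  4  5  6  7  8  9 10 11 12 13
a[i]:   2  1  7  6 13  3  4 10  5 12  9 11  8
S:      2  1  9  8 22  5  9 19 14 31 23 34 22
Maximum is 34 (e.g. 2 + 3 + 4 + 5 + 9 + 11).

34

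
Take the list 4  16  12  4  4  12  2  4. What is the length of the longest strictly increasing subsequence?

2

Let dp[i] be the length of the longest such subsequence ending at index i:
i:      1  2  3  4  5  6  7  8
a[i]:   4 16 12  4  4 12  2  4
dp:     1  2  2  1  1  2  1  2
Maximum dp value is 2.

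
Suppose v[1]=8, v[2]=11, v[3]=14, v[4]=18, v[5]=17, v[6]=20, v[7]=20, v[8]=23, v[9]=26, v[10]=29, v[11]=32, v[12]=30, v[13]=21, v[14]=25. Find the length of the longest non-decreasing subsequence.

10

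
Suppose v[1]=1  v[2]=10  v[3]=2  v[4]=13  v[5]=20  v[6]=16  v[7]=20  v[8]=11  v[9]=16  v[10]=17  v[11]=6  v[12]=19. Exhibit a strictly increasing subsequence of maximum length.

Patience tails give the LIS length; then backtrack through the dp parents:
1 → extends → [1]
10 → extends → [1, 10]
2 → replaces 10 → [1, 2]
13 → extends → [1, 2, 13]
20 → extends → [1, 2, 13, 20]
16 → replaces 20 → [1, 2, 13, 16]
20 → extends → [1, 2, 13, 16, 20]
11 → replaces 13 → [1, 2, 11, 16, 20]
16 → already a tail → [1, 2, 11, 16, 20]
17 → replaces 20 → [1, 2, 11, 16, 17]
6 → replaces 11 → [1, 2, 6, 16, 17]
19 → extends → [1, 2, 6, 16, 17, 19]
Length 6; one witness is 1, 10, 13, 16, 17, 19.

1, 10, 13, 16, 17, 19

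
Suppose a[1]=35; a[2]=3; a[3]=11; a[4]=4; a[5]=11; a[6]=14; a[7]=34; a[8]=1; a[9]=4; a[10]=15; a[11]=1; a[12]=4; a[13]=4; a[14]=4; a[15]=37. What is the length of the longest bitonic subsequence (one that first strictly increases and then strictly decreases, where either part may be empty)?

7

inc[i] = longest strictly increasing subsequence ending at i; dec[i] = longest strictly decreasing subsequence starting at i:
i:      1  2  3  4  5  6  7  8  9 10 11 12 13 14 15
a[i]:  35  3 11  4 11 14 34  1  4 15  1  4  4  4 37
inc:    1  1  2  2  3  4  5  1  2  5  1  2  2  2  6
dec:    4  2  3  2  3  3  3  1  2  2  1  1  1  1  1
Best peak at i=7 (value 34): inc=5, dec=3, length 5+3−1 = 7.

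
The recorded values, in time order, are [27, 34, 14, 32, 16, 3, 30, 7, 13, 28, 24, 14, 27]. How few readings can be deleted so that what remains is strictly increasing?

Fewest deletions = n − (longest strictly increasing subsequence).
Patience tails:
27 → extends → [27]
34 → extends → [27, 34]
14 → replaces 27 → [14, 34]
32 → replaces 34 → [14, 32]
16 → replaces 32 → [14, 16]
3 → replaces 14 → [3, 16]
30 → extends → [3, 16, 30]
7 → replaces 16 → [3, 7, 30]
13 → replaces 30 → [3, 7, 13]
28 → extends → [3, 7, 13, 28]
24 → replaces 28 → [3, 7, 13, 24]
14 → replaces 24 → [3, 7, 13, 14]
27 → extends → [3, 7, 13, 14, 27]
Longest strictly increasing subsequence has length 5, so deletions = 13 − 5 = 8.

8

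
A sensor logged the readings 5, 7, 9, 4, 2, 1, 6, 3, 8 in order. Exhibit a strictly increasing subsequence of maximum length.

5, 7, 9

Patience tails give the LIS length; then backtrack through the dp parents:
5 → extends → [5]
7 → extends → [5, 7]
9 → extends → [5, 7, 9]
4 → replaces 5 → [4, 7, 9]
2 → replaces 4 → [2, 7, 9]
1 → replaces 2 → [1, 7, 9]
6 → replaces 7 → [1, 6, 9]
3 → replaces 6 → [1, 3, 9]
8 → replaces 9 → [1, 3, 8]
Length 3; one witness is 5, 7, 9.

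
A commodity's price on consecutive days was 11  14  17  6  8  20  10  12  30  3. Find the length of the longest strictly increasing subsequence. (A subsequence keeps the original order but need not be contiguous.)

Let dp[i] be the length of the longest such subsequence ending at index i:
i:      1  2  3  4  5  6  7  8  9 10
a[i]:  11 14 17  6  8 20 10 12 30  3
dp:     1  2  3  1  2  4  3  4  5  1
Maximum dp value is 5.

5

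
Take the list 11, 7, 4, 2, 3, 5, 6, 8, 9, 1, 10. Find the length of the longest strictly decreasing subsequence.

Negate each value so 'decreasing' becomes 'increasing', then run patience tails on the negated sequence:
-11 → extends → [-11]
-7 → extends → [-11, -7]
-4 → extends → [-11, -7, -4]
-2 → extends → [-11, -7, -4, -2]
-3 → replaces -2 → [-11, -7, -4, -3]
-5 → replaces -4 → [-11, -7, -5, -3]
-6 → replaces -5 → [-11, -7, -6, -3]
-8 → replaces -7 → [-11, -8, -6, -3]
-9 → replaces -8 → [-11, -9, -6, -3]
-1 → extends → [-11, -9, -6, -3, -1]
-10 → replaces -9 → [-11, -10, -6, -3, -1]
Five tails, so the longest strictly decreasing subsequence of the original has length 5.

5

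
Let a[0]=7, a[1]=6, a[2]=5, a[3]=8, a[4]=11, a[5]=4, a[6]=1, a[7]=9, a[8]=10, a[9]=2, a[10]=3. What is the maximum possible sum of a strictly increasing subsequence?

Let S[i] be the best sum of a strictly increasing subsequence ending at i:
i:      0  1  2  3  4  5  6  7  8  9 10
a[i]:   7  6  5  8 11  4  1  9 10  2  3
S:      7  6  5 15 26  4  1 24 34  3  6
Maximum is 34 (e.g. 7 + 8 + 9 + 10).

34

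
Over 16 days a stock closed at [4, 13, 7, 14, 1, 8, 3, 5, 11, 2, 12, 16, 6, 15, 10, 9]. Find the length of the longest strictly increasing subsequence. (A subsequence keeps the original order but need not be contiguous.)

Track the smallest tail for each achievable length (strict):
4 → extends → [4]
13 → extends → [4, 13]
7 → replaces 13 → [4, 7]
14 → extends → [4, 7, 14]
1 → replaces 4 → [1, 7, 14]
8 → replaces 14 → [1, 7, 8]
3 → replaces 7 → [1, 3, 8]
5 → replaces 8 → [1, 3, 5]
11 → extends → [1, 3, 5, 11]
2 → replaces 3 → [1, 2, 5, 11]
12 → extends → [1, 2, 5, 11, 12]
16 → extends → [1, 2, 5, 11, 12, 16]
6 → replaces 11 → [1, 2, 5, 6, 12, 16]
15 → replaces 16 → [1, 2, 5, 6, 12, 15]
10 → replaces 12 → [1, 2, 5, 6, 10, 15]
9 → replaces 10 → [1, 2, 5, 6, 9, 15]
Six tails, so the longest strictly increasing subsequence has length 6 (e.g. 4, 7, 8, 11, 12, 16).

6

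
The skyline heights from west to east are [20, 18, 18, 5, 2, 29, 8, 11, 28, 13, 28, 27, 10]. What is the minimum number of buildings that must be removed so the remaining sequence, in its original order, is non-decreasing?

Fewest deletions = n − (longest non-decreasing subsequence).
Patience tails:
20 → extends → [20]
18 → replaces 20 → [18]
18 → extends → [18, 18]
5 → replaces 18 → [5, 18]
2 → replaces 5 → [2, 18]
29 → extends → [2, 18, 29]
8 → replaces 18 → [2, 8, 29]
11 → replaces 29 → [2, 8, 11]
28 → extends → [2, 8, 11, 28]
13 → replaces 28 → [2, 8, 11, 13]
28 → extends → [2, 8, 11, 13, 28]
27 → replaces 28 → [2, 8, 11, 13, 27]
10 → replaces 11 → [2, 8, 10, 13, 27]
Longest non-decreasing subsequence has length 5, so deletions = 13 − 5 = 8.

8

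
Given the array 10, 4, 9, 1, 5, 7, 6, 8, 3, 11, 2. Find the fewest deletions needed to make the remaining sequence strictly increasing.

Fewest deletions = n − (longest strictly increasing subsequence).
Patience tails:
10 → extends → [10]
4 → replaces 10 → [4]
9 → extends → [4, 9]
1 → replaces 4 → [1, 9]
5 → replaces 9 → [1, 5]
7 → extends → [1, 5, 7]
6 → replaces 7 → [1, 5, 6]
8 → extends → [1, 5, 6, 8]
3 → replaces 5 → [1, 3, 6, 8]
11 → extends → [1, 3, 6, 8, 11]
2 → replaces 3 → [1, 2, 6, 8, 11]
Longest strictly increasing subsequence has length 5, so deletions = 11 − 5 = 6.

6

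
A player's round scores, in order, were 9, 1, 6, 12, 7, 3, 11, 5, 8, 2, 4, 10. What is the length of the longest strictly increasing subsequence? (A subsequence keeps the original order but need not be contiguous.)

Track the smallest tail for each achievable length (strict):
9 → extends → [9]
1 → replaces 9 → [1]
6 → extends → [1, 6]
12 → extends → [1, 6, 12]
7 → replaces 12 → [1, 6, 7]
3 → replaces 6 → [1, 3, 7]
11 → extends → [1, 3, 7, 11]
5 → replaces 7 → [1, 3, 5, 11]
8 → replaces 11 → [1, 3, 5, 8]
2 → replaces 3 → [1, 2, 5, 8]
4 → replaces 5 → [1, 2, 4, 8]
10 → extends → [1, 2, 4, 8, 10]
Five tails, so the longest strictly increasing subsequence has length 5 (e.g. 1, 6, 7, 8, 10).

5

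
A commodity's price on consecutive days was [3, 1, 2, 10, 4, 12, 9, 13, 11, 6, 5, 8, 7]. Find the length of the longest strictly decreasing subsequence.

4

Negate each value so 'decreasing' becomes 'increasing', then run patience tails on the negated sequence:
-3 → extends → [-3]
-1 → extends → [-3, -1]
-2 → replaces -1 → [-3, -2]
-10 → replaces -3 → [-10, -2]
-4 → replaces -2 → [-10, -4]
-12 → replaces -10 → [-12, -4]
-9 → replaces -4 → [-12, -9]
-13 → replaces -12 → [-13, -9]
-11 → replaces -9 → [-13, -11]
-6 → extends → [-13, -11, -6]
-5 → extends → [-13, -11, -6, -5]
-8 → replaces -6 → [-13, -11, -8, -5]
-7 → replaces -5 → [-13, -11, -8, -7]
Four tails, so the longest strictly decreasing subsequence of the original has length 4.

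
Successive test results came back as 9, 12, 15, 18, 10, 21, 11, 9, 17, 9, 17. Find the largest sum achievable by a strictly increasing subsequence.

Let S[i] be the best sum of a strictly increasing subsequence ending at i:
i:      1  2  3  4  5  6  7  8  9 10 11
a[i]:   9 12 15 18 10 21 11  9 17  9 17
S:      9 21 36 54 19 75 30  9 53  9 53
Maximum is 75 (e.g. 9 + 12 + 15 + 18 + 21).

75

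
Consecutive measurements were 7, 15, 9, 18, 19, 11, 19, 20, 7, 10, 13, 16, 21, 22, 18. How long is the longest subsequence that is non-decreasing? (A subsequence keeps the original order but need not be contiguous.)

Track the smallest tail for each achievable length (allowing ties):
7 → extends → [7]
15 → extends → [7, 15]
9 → replaces 15 → [7, 9]
18 → extends → [7, 9, 18]
19 → extends → [7, 9, 18, 19]
11 → replaces 18 → [7, 9, 11, 19]
19 → extends → [7, 9, 11, 19, 19]
20 → extends → [7, 9, 11, 19, 19, 20]
7 → replaces 9 → [7, 7, 11, 19, 19, 20]
10 → replaces 11 → [7, 7, 10, 19, 19, 20]
13 → replaces 19 → [7, 7, 10, 13, 19, 20]
16 → replaces 19 → [7, 7, 10, 13, 16, 20]
21 → extends → [7, 7, 10, 13, 16, 20, 21]
22 → extends → [7, 7, 10, 13, 16, 20, 21, 22]
18 → replaces 20 → [7, 7, 10, 13, 16, 18, 21, 22]
Eight tails, so the longest non-decreasing subsequence has length 8 (e.g. 7, 15, 18, 19, 19, 20, 21, 22).

8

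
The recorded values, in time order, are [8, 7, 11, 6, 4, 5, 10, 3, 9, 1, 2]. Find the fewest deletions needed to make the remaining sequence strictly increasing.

Fewest deletions = n − (longest strictly increasing subsequence).
i:      1  2  3  4  5  6  7  8  9 10 11
a[i]:   8  7 11  6  4  5 10  3  9  1  2
dp:     1  1  2  1  1  2  3  1  3  1  2
max dp = 3, so deletions = 11 − 3 = 8.

8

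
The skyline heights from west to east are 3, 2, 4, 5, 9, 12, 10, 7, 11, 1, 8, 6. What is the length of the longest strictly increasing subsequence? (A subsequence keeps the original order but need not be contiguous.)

Track the smallest tail for each achievable length (strict):
3 → extends → [3]
2 → replaces 3 → [2]
4 → extends → [2, 4]
5 → extends → [2, 4, 5]
9 → extends → [2, 4, 5, 9]
12 → extends → [2, 4, 5, 9, 12]
10 → replaces 12 → [2, 4, 5, 9, 10]
7 → replaces 9 → [2, 4, 5, 7, 10]
11 → extends → [2, 4, 5, 7, 10, 11]
1 → replaces 2 → [1, 4, 5, 7, 10, 11]
8 → replaces 10 → [1, 4, 5, 7, 8, 11]
6 → replaces 7 → [1, 4, 5, 6, 8, 11]
Six tails, so the longest strictly increasing subsequence has length 6 (e.g. 3, 4, 5, 9, 10, 11).

6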